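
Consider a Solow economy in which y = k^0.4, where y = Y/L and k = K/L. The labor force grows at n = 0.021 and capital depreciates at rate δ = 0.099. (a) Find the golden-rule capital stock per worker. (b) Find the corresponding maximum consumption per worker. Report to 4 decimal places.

Capital per worker breaks even when investment replaces (n + δ)·k; here n + δ = 0.12.
At the golden rule the marginal product of capital equals n+δ: 0.4·k^(0.4−1) = 0.12. Solving, k_gold = (0.4/0.12)^(1/0.6) ≈ 7.4381.
y_gold = 7.4381^0.4 ≈ 2.2314; c_gold = y_gold − 0.12·k_gold ≈ 1.3389.

(a) k_gold ≈ 7.4381; (b) c_gold ≈ 1.3389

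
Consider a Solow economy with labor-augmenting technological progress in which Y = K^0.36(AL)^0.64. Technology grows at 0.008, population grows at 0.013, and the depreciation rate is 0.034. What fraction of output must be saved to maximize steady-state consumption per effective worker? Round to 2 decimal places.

Capital per effective worker breaks even when investment replaces (n + g + δ)·k; here n + g + δ = 0.055.
At the golden rule MPK = n+g+δ, and in any Cobb-Douglas steady state s = (n+g+δ)·k/y = MPK·k/y = capital's share 0.36.

s_gold = 0.36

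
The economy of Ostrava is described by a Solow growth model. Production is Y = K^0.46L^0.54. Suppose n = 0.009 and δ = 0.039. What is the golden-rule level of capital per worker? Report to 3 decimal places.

k_gold ≈ 65.709

Capital per worker breaks even when investment replaces (n + δ)·k; here n + δ = 0.048.
Maximizing c = f(k) − (n+δ)·k gives f'(k) = n+δ, i.e. 0.46·k^(0.46−1) = 0.048, so k_gold = (0.46/0.048)^(1/0.54) ≈ 65.7088.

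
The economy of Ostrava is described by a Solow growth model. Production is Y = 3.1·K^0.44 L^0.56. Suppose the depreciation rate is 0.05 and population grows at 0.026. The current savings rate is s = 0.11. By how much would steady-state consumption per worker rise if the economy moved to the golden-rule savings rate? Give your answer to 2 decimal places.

n + δ = 0.026 + 0.05 = 0.076.
Current steady state (s = 0.11): k* = (0.11·3.1/0.076)^(1/0.56) ≈ 14.5942, y* = 3.1·14.5942^0.44 ≈ 10.0833, c* = (1−0.11)·10.0833 ≈ 8.9741.
Golden rule sets MPK = n+δ: 0.44·3.1·k^(0.44−1) = 0.076, so k_gold = (0.44·3.1/0.076)^(1/0.56) ≈ 173.4951.
y_gold = 3.1·173.4951^0.44 ≈ 29.9673, c_gold = y_gold − 0.076·k_gold ≈ 16.7817.
Gain: Δc = 16.7817 − 8.9741 ≈ 7.8076.

Δc ≈ 7.81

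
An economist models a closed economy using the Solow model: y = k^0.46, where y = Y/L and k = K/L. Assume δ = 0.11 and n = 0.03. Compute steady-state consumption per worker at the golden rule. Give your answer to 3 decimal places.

n + δ = 0.03 + 0.11 = 0.14.
Setting f'(k) = n+δ gives 0.46·k^(0.46−1) = 0.14, hence k_gold = (0.46/0.14)^(1/0.54) ≈ 9.0515.
y_gold = 9.0515^0.46 ≈ 2.7548.
c_gold = y_gold − (n+δ)·k_gold = 2.7548 − 0.14·9.0515 ≈ 1.4876.

c_gold ≈ 1.488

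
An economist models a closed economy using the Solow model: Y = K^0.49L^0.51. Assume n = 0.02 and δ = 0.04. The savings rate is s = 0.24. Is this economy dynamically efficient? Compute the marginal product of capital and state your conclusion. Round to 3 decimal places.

The effective depreciation rate is n + δ = 0.02 + 0.04 = 0.06.
Steady-state k*: s·k^0.49 = 0.06·k gives k* = (0.24/0.06)^(1/0.51) ≈ 15.1534.
MPK = 0.49·15.1534^(-0.51) ≈ 0.1225.
MPK > n+δ = 0.06, so the economy is dynamically efficient (under-saving).

dynamically efficient; MPK ≈ 0.122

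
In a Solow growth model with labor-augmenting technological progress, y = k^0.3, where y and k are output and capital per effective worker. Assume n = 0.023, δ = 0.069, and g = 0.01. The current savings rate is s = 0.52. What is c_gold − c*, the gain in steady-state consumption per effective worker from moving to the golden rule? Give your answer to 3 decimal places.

n + g + δ = 0.023 + 0.01 + 0.069 = 0.102.
Current steady state (s = 0.52): k* = (0.52/0.102)^(1/0.7) ≈ 10.2465, y* = 10.2465^0.3 ≈ 2.0099, c* = (1−0.52)·2.0099 ≈ 0.9647.
Golden rule sets MPK = n+g+δ: 0.3·k^(0.3−1) = 0.102, so k_gold = (0.3/0.102)^(1/0.7) ≈ 4.6700.
y_gold = 4.6700^0.3 ≈ 1.5878, c_gold = y_gold − 0.102·k_gold ≈ 1.1115.
Gain: Δc = 1.1115 − 0.9647 ≈ 0.1467.

Δc ≈ 0.147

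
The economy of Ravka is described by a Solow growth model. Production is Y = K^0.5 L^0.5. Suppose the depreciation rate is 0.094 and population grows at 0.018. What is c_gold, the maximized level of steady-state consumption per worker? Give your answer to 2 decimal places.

n + δ = 0.018 + 0.094 = 0.112.
Setting f'(k) = n+δ gives 0.5·k^(0.5−1) = 0.112, hence k_gold = (0.5/0.112)^(1/0.5) ≈ 19.9298.
y_gold = 19.9298^0.5 ≈ 4.4643.
c_gold = y_gold − (n+δ)·k_gold = 4.4643 − 0.112·19.9298 ≈ 2.2321.

c_gold ≈ 2.23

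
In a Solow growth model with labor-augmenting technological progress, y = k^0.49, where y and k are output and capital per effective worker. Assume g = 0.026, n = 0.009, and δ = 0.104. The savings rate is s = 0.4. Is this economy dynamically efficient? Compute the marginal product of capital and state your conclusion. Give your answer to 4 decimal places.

Break-even investment rate: n + g + δ = 0.009 + 0.026 + 0.104 = 0.139.
Steady-state k*: s·k^0.49 = 0.139·k gives k* = (0.4/0.139)^(1/0.51) ≈ 7.9449.
MPK = 0.49·7.9449^(-0.51) ≈ 0.1703.
MPK > n+g+δ = 0.139, so the economy is dynamically efficient (under-saving).

dynamically efficient; MPK ≈ 0.1703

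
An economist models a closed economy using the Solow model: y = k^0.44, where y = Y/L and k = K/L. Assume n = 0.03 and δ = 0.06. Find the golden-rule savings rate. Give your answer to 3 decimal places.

n + δ = 0.03 + 0.06 = 0.09.
At the golden rule MPK = n+δ, and in any Cobb-Douglas steady state s = (n+δ)·k/y = MPK·k/y = capital's share 0.44.

s_gold = 0.440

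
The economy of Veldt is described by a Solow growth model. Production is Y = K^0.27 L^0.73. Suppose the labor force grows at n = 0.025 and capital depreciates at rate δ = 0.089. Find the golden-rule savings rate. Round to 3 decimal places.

s_gold = 0.270

The effective depreciation rate is n + δ = 0.025 + 0.089 = 0.114.
At the golden rule MPK = n+δ, and in any Cobb-Douglas steady state s = (n+δ)·k/y = MPK·k/y = capital's share 0.27.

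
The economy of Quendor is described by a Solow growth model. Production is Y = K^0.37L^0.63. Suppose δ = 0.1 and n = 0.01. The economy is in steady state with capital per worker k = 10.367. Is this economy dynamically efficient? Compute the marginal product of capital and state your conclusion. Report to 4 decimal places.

dynamically inefficient; MPK ≈ 0.0848

Capital per worker breaks even when investment replaces (n + δ)·k; here n + δ = 0.11.
MPK = 0.37·k^(0.37−1) = 0.37·10.367^(-0.63) ≈ 0.0848.
MPK < 0.11, so the economy is dynamically inefficient (over-saving).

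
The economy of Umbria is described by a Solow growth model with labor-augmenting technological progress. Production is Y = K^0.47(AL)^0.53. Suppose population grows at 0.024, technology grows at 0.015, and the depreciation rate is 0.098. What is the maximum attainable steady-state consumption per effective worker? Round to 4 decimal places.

n + g + δ = 0.024 + 0.015 + 0.098 = 0.137.
Setting f'(k) = n+g+δ gives 0.47·k^(0.47−1) = 0.137, hence k_gold = (0.47/0.137)^(1/0.53) ≈ 10.2364.
y_gold = 10.2364^0.47 ≈ 2.9838.
c_gold = y_gold − (n+g+δ)·k_gold = 2.9838 − 0.137·10.2364 ≈ 1.5814.

c_gold ≈ 1.5814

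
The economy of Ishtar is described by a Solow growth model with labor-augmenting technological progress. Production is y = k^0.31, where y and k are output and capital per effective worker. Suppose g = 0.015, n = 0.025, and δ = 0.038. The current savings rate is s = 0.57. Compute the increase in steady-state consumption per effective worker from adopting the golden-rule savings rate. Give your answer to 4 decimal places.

The effective depreciation rate is n + g + δ = 0.025 + 0.015 + 0.038 = 0.078.
Current steady state (s = 0.57): k* = (0.57/0.078)^(1/0.69) ≈ 17.8589, y* = 17.8589^0.31 ≈ 2.4439, c* = (1−0.57)·2.4439 ≈ 1.0509.
At the golden rule the marginal product of capital equals n+g+δ: 0.31·k^(0.31−1) = 0.078. Solving, k_gold = (0.31/0.078)^(1/0.69) ≈ 7.3876.
y_gold = 7.3876^0.31 ≈ 1.8588, c_gold = y_gold − 0.078·k_gold ≈ 1.2826.
Gain: Δc = 1.2826 − 1.0509 ≈ 0.2317.

Δc ≈ 0.2317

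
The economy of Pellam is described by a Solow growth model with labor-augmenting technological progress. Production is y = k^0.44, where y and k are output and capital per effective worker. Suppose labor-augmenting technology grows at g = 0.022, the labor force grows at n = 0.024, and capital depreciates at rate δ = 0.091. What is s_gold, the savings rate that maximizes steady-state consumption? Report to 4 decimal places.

The effective depreciation rate is n + g + δ = 0.024 + 0.022 + 0.091 = 0.137.
At the golden rule MPK = n+g+δ, and in any Cobb-Douglas steady state s = (n+g+δ)·k/y = MPK·k/y = capital's share 0.44.

s_gold = 0.4400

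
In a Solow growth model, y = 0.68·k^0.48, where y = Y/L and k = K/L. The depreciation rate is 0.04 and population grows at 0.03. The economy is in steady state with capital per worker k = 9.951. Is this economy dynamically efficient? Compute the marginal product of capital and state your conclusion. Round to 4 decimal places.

Break-even investment rate: n + δ = 0.03 + 0.04 = 0.07.
MPK = 0.48·0.68·k^(0.48−1) = 0.48·0.68·9.951^(-0.52) ≈ 0.0988.
MPK > 0.07, so the economy is dynamically efficient (under-saving).

dynamically efficient; MPK ≈ 0.0988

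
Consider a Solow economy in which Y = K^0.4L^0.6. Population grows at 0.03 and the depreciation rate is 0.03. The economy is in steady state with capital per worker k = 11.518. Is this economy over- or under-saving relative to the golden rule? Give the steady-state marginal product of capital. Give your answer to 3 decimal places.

Break-even investment rate: n + δ = 0.03 + 0.03 = 0.06.
MPK = 0.4·k^(0.4−1) = 0.4·11.518^(-0.6) ≈ 0.0923.
MPK > 0.06, so the economy is dynamically efficient (under-saving).

under-saving; MPK ≈ 0.092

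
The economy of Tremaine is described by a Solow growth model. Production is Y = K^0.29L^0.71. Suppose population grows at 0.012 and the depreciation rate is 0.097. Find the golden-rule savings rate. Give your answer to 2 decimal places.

The effective depreciation rate is n + δ = 0.012 + 0.097 = 0.109.
At the golden rule MPK = n+δ, and in any Cobb-Douglas steady state s = (n+δ)·k/y = MPK·k/y = capital's share 0.29.

s_gold = 0.29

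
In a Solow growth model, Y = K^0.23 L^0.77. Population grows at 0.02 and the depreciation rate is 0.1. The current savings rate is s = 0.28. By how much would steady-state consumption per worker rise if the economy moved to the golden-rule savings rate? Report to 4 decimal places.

Break-even investment rate: n + δ = 0.02 + 0.1 = 0.12.
Current steady state (s = 0.28): k* = (0.28/0.12)^(1/0.77) ≈ 3.0053, y* = 3.0053^0.23 ≈ 1.2880, c* = (1−0.28)·1.2880 ≈ 0.9274.
Maximizing c = f(k) − (n+δ)·k gives f'(k) = n+δ, i.e. 0.23·k^(0.23−1) = 0.12, so k_gold = (0.23/0.12)^(1/0.77) ≈ 2.3278.
y_gold = 2.3278^0.23 ≈ 1.2145, c_gold = y_gold − 0.12·k_gold ≈ 0.9352.
Gain: Δc = 0.9352 − 0.9274 ≈ 0.0078.

Δc ≈ 0.0078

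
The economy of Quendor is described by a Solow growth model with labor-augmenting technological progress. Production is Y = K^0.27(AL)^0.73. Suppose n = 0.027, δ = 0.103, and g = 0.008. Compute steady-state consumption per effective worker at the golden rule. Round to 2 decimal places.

The effective depreciation rate is n + g + δ = 0.027 + 0.008 + 0.103 = 0.138.
Maximizing c = f(k) − (n+g+δ)·k gives f'(k) = n+g+δ, i.e. 0.27·k^(0.27−1) = 0.138, so k_gold = (0.27/0.138)^(1/0.73) ≈ 2.5078.
y_gold = 2.5078^0.27 ≈ 1.2818.
c_gold = y_gold − (n+g+δ)·k_gold = 1.2818 − 0.138·2.5078 ≈ 0.9357.

c_gold ≈ 0.94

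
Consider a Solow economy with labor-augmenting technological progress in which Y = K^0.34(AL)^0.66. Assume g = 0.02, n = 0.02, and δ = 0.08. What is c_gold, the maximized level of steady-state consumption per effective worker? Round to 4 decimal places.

c_gold ≈ 1.1286

Break-even investment rate: n + g + δ = 0.02 + 0.02 + 0.08 = 0.12.
Setting f'(k) = n+g+δ gives 0.34·k^(0.34−1) = 0.12, hence k_gold = (0.34/0.12)^(1/0.66) ≈ 4.8451.
y_gold = 4.8451^0.34 ≈ 1.7100.
c_gold = y_gold − (n+g+δ)·k_gold = 1.7100 − 0.12·4.8451 ≈ 1.1286.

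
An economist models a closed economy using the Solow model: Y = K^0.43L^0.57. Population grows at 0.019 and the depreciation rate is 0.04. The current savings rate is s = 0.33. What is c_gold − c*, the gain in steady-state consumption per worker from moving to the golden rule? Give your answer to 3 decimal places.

Capital per worker breaks even when investment replaces (n + δ)·k; here n + δ = 0.059.
Current steady state (s = 0.33): k* = (0.33/0.059)^(1/0.57) ≈ 20.4969, y* = 20.4969^0.43 ≈ 3.6646, c* = (1−0.33)·3.6646 ≈ 2.4553.
Golden rule sets MPK = n+δ: 0.43·k^(0.43−1) = 0.059, so k_gold = (0.43/0.059)^(1/0.57) ≈ 32.6109.
y_gold = 32.6109^0.43 ≈ 4.4745, c_gold = y_gold − 0.059·k_gold ≈ 2.5505.
Gain: Δc = 2.5505 − 2.4553 ≈ 0.0952.

Δc ≈ 0.095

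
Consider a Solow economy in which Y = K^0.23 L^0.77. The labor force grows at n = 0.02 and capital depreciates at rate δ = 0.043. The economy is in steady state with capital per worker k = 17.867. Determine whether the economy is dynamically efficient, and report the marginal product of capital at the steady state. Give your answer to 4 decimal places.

The effective depreciation rate is n + δ = 0.02 + 0.043 = 0.063.
MPK = 0.23·k^(0.23−1) = 0.23·17.867^(-0.77) ≈ 0.0250.
MPK < 0.063, so the economy is dynamically inefficient (over-saving).

dynamically inefficient; MPK ≈ 0.0250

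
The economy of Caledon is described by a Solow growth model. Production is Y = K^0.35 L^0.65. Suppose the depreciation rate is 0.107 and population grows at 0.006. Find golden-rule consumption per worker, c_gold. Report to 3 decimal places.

c_gold ≈ 1.195

The effective depreciation rate is n + δ = 0.006 + 0.107 = 0.113.
Golden rule sets MPK = n+δ: 0.35·k^(0.35−1) = 0.113, so k_gold = (0.35/0.113)^(1/0.65) ≈ 5.6934.
y_gold = 5.6934^0.35 ≈ 1.8381.
c_gold = y_gold − (n+δ)·k_gold = 1.8381 − 0.113·5.6934 ≈ 1.1948.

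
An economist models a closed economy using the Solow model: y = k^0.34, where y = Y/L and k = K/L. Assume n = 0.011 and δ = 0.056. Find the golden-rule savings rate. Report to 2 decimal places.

Break-even investment rate: n + δ = 0.011 + 0.056 = 0.067.
At the golden rule MPK = n+δ, and in any Cobb-Douglas steady state s = (n+δ)·k/y = MPK·k/y = capital's share 0.34.

s_gold = 0.34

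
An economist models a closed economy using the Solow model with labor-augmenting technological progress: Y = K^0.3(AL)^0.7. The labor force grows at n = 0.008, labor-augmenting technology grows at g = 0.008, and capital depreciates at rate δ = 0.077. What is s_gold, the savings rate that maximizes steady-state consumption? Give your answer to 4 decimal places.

The effective depreciation rate is n + g + δ = 0.008 + 0.008 + 0.077 = 0.093.
At the golden rule MPK = n+g+δ, and in any Cobb-Douglas steady state s = (n+g+δ)·k/y = MPK·k/y = capital's share 0.3.

s_gold = 0.3000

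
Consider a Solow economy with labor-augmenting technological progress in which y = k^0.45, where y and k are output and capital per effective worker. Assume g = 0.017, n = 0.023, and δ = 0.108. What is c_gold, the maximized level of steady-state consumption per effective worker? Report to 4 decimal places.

c_gold ≈ 1.3662

n + g + δ = 0.023 + 0.017 + 0.108 = 0.148.
Setting f'(k) = n+g+δ gives 0.45·k^(0.45−1) = 0.148, hence k_gold = (0.45/0.148)^(1/0.55) ≈ 7.5525.
y_gold = 7.5525^0.45 ≈ 2.4839.
c_gold = y_gold − (n+g+δ)·k_gold = 2.4839 − 0.148·7.5525 ≈ 1.3662.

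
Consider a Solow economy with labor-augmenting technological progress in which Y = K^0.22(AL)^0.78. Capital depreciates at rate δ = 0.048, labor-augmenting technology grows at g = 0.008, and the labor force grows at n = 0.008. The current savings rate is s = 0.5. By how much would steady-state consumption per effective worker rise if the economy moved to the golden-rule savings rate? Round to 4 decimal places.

Break-even investment rate: n + g + δ = 0.008 + 0.008 + 0.048 = 0.064.
Current steady state (s = 0.5): k* = (0.5/0.064)^(1/0.78) ≈ 13.9509, y* = 13.9509^0.22 ≈ 1.7857, c* = (1−0.5)·1.7857 ≈ 0.8929.
Setting f'(k) = n+g+δ gives 0.22·k^(0.22−1) = 0.064, hence k_gold = (0.22/0.064)^(1/0.78) ≈ 4.8696.
y_gold = 4.8696^0.22 ≈ 1.4166, c_gold = y_gold − 0.064·k_gold ≈ 1.1049.
Gain: Δc = 1.1049 − 0.8929 ≈ 0.2121.

Δc ≈ 0.2121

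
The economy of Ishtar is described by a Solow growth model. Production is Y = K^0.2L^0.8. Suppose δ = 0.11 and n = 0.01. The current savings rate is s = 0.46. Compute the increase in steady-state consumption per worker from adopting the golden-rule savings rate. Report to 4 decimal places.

n + δ = 0.01 + 0.11 = 0.12.
Current steady state (s = 0.46): k* = (0.46/0.12)^(1/0.8) ≈ 5.3638, y* = 5.3638^0.2 ≈ 1.3992, c* = (1−0.46)·1.3992 ≈ 0.7556.
Golden rule sets MPK = n+δ: 0.2·k^(0.2−1) = 0.12, so k_gold = (0.2/0.12)^(1/0.8) ≈ 1.8937.
y_gold = 1.8937^0.2 ≈ 1.1362, c_gold = y_gold − 0.12·k_gold ≈ 0.9090.
Gain: Δc = 0.9090 − 0.7556 ≈ 0.1534.

Δc ≈ 0.1534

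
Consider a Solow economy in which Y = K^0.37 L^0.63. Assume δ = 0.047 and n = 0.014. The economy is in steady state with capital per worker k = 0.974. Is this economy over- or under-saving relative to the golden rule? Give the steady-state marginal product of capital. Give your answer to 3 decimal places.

n + δ = 0.014 + 0.047 = 0.061.
MPK = 0.37·k^(0.37−1) = 0.37·0.974^(-0.63) ≈ 0.3762.
MPK > 0.061, so the economy is dynamically efficient (under-saving).

under-saving; MPK ≈ 0.376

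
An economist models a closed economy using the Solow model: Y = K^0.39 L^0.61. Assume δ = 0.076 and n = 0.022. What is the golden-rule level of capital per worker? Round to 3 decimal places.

k_gold ≈ 9.624

Break-even investment rate: n + δ = 0.022 + 0.076 = 0.098.
Golden rule sets MPK = n+δ: 0.39·k^(0.39−1) = 0.098, so k_gold = (0.39/0.098)^(1/0.61) ≈ 9.6237.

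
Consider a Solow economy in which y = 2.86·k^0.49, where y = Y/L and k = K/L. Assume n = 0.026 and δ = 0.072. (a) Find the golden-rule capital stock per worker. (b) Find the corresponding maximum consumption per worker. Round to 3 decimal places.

(a) k_gold ≈ 184.232; (b) c_gold ≈ 18.792

n + δ = 0.026 + 0.072 = 0.098.
Maximizing c = f(k) − (n+δ)·k gives f'(k) = n+δ, i.e. 0.49·2.86·k^(0.49−1) = 0.098, so k_gold = (0.49·2.86/0.098)^(1/0.51) ≈ 184.2319.
y_gold = 2.86·184.2319^0.49 ≈ 36.8464; c_gold = y_gold − 0.098·k_gold ≈ 18.7917.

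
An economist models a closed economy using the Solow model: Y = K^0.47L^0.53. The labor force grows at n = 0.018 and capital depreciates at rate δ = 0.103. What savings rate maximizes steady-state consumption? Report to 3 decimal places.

Capital per worker breaks even when investment replaces (n + δ)·k; here n + δ = 0.121.
At the golden rule MPK = n+δ, and in any Cobb-Douglas steady state s = (n+δ)·k/y = MPK·k/y = capital's share 0.47.

s_gold = 0.470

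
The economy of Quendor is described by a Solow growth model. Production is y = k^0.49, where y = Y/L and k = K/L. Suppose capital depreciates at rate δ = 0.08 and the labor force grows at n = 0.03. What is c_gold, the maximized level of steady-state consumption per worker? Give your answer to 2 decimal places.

The effective depreciation rate is n + δ = 0.03 + 0.08 = 0.11.
Setting f'(k) = n+δ gives 0.49·k^(0.49−1) = 0.11, hence k_gold = (0.49/0.11)^(1/0.51) ≈ 18.7139.
y_gold = 18.7139^0.49 ≈ 4.2011.
c_gold = y_gold − (n+δ)·k_gold = 4.2011 − 0.11·18.7139 ≈ 2.1425.

c_gold ≈ 2.14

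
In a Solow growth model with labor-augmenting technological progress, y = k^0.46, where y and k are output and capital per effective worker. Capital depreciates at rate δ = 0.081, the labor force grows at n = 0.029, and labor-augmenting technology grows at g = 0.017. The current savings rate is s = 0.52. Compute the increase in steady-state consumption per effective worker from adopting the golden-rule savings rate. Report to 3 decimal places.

Δc ≈ 0.021

Break-even investment rate: n + g + δ = 0.029 + 0.017 + 0.081 = 0.127.
Current steady state (s = 0.52): k* = (0.52/0.127)^(1/0.54) ≈ 13.6051, y* = 13.6051^0.46 ≈ 3.3228, c* = (1−0.52)·3.3228 ≈ 1.5949.
Setting f'(k) = n+g+δ gives 0.46·k^(0.46−1) = 0.127, hence k_gold = (0.46/0.127)^(1/0.54) ≈ 10.8418.
y_gold = 10.8418^0.46 ≈ 2.9933, c_gold = y_gold − 0.127·k_gold ≈ 1.6164.
Gain: Δc = 1.6164 − 1.5949 ≈ 0.0214.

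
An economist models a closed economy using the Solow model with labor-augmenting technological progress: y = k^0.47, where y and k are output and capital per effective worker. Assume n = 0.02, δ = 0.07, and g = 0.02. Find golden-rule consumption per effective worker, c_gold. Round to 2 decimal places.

n + g + δ = 0.02 + 0.02 + 0.07 = 0.11.
At the golden rule the marginal product of capital equals n+g+δ: 0.47·k^(0.47−1) = 0.11. Solving, k_gold = (0.47/0.11)^(1/0.53) ≈ 15.4885.
y_gold = 15.4885^0.47 ≈ 3.6250.
c_gold = y_gold − (n+g+δ)·k_gold = 3.6250 − 0.11·15.4885 ≈ 1.9212.

c_gold ≈ 1.92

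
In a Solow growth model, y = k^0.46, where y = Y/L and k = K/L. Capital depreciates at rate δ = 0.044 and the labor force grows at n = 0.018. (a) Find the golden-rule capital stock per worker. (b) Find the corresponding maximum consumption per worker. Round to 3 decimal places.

(a) k_gold ≈ 40.906; (b) c_gold ≈ 2.977

The effective depreciation rate is n + δ = 0.018 + 0.044 = 0.062.
Maximizing c = f(k) − (n+δ)·k gives f'(k) = n+δ, i.e. 0.46·k^(0.46−1) = 0.062, so k_gold = (0.46/0.062)^(1/0.54) ≈ 40.9062.
y_gold = 40.9062^0.46 ≈ 5.5134; c_gold = y_gold − 0.062·k_gold ≈ 2.9773.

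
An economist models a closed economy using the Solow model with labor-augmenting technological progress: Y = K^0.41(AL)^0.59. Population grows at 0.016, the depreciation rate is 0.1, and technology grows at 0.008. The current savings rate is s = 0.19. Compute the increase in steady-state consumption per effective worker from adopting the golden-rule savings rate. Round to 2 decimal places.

n + g + δ = 0.016 + 0.008 + 0.1 = 0.124.
Current steady state (s = 0.19): k* = (0.19/0.124)^(1/0.59) ≈ 2.0612, y* = 2.0612^0.41 ≈ 1.3452, c* = (1−0.19)·1.3452 ≈ 1.0896.
Setting f'(k) = n+g+δ gives 0.41·k^(0.41−1) = 0.124, hence k_gold = (0.41/0.124)^(1/0.59) ≈ 7.5906.
y_gold = 7.5906^0.41 ≈ 2.2957, c_gold = y_gold − 0.124·k_gold ≈ 1.3545.
Gain: Δc = 1.3545 − 1.0896 ≈ 0.2648.

Δc ≈ 0.26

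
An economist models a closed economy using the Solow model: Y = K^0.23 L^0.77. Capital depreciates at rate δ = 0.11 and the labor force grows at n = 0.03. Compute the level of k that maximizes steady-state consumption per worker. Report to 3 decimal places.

Capital per worker breaks even when investment replaces (n + δ)·k; here n + δ = 0.14.
Setting f'(k) = n+δ gives 0.23·k^(0.23−1) = 0.14, hence k_gold = (0.23/0.14)^(1/0.77) ≈ 1.9055.

k_gold ≈ 1.905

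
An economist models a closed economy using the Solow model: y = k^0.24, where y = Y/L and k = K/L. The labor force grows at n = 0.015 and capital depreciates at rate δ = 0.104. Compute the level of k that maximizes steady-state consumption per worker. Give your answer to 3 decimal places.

The effective depreciation rate is n + δ = 0.015 + 0.104 = 0.119.
Golden rule sets MPK = n+δ: 0.24·k^(0.24−1) = 0.119, so k_gold = (0.24/0.119)^(1/0.76) ≈ 2.5169.

k_gold ≈ 2.517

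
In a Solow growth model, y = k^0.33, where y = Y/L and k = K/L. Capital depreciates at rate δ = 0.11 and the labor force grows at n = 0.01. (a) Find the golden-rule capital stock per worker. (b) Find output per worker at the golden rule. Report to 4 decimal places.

(a) k_gold ≈ 4.5261; (b) y_gold ≈ 1.6458

Break-even investment rate: n + δ = 0.01 + 0.11 = 0.12.
Setting f'(k) = n+δ gives 0.33·k^(0.33−1) = 0.12, hence k_gold = (0.33/0.12)^(1/0.67) ≈ 4.5261.
y_gold = 4.5261^0.33 ≈ 1.6458.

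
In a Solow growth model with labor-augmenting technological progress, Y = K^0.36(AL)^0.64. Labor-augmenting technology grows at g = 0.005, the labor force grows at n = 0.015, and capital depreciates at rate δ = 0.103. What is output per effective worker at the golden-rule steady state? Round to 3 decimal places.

y_gold ≈ 1.830

Break-even investment rate: n + g + δ = 0.015 + 0.005 + 0.103 = 0.123.
Maximizing c = f(k) − (n+g+δ)·k gives f'(k) = n+g+δ, i.e. 0.36·k^(0.36−1) = 0.123, so k_gold = (0.36/0.123)^(1/0.64) ≈ 5.3548.
Output: y_gold = k_gold^0.36 = 5.3548^0.36 ≈ 1.8296.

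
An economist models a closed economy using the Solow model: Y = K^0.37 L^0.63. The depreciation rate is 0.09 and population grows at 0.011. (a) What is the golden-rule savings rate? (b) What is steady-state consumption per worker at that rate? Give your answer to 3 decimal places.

n + δ = 0.011 + 0.09 = 0.101.
For Cobb-Douglas, s_gold equals capital's share: s_gold = 0.37.
Setting f'(k) = n+δ gives 0.37·k^(0.37−1) = 0.101, hence k_gold = (0.37/0.101)^(1/0.63) ≈ 7.8532.
y_gold = 7.8532^0.37 ≈ 2.1437; c_gold = (1−0.37)·y_gold ≈ 1.3505.

(a) s_gold = 0.370; (b) c_gold ≈ 1.351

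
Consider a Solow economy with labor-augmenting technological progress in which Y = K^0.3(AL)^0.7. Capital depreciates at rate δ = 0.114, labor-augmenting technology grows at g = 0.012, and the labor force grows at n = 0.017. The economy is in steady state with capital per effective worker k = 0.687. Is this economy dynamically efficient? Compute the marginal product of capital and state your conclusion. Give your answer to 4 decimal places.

dynamically efficient; MPK ≈ 0.3902

Break-even investment rate: n + g + δ = 0.017 + 0.012 + 0.114 = 0.143.
MPK = 0.3·k^(0.3−1) = 0.3·0.687^(-0.7) ≈ 0.3902.
MPK > 0.143, so the economy is dynamically efficient (under-saving).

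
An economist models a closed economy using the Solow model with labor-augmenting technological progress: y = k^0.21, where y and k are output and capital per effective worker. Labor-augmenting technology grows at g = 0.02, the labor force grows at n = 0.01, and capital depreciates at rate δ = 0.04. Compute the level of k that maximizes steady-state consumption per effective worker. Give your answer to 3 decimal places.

k_gold ≈ 4.017

The effective depreciation rate is n + g + δ = 0.01 + 0.02 + 0.04 = 0.07.
Golden rule sets MPK = n+g+δ: 0.21·k^(0.21−1) = 0.07, so k_gold = (0.21/0.07)^(1/0.79) ≈ 4.0175.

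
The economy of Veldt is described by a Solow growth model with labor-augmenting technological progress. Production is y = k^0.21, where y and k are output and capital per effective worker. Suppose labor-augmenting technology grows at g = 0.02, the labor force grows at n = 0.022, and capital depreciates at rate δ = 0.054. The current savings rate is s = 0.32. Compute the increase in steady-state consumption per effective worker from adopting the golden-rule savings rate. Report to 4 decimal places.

Δc ≈ 0.0362

n + g + δ = 0.022 + 0.02 + 0.054 = 0.096.
Current steady state (s = 0.32): k* = (0.32/0.096)^(1/0.79) ≈ 4.5906, y* = 4.5906^0.21 ≈ 1.3772, c* = (1−0.32)·1.3772 ≈ 0.9365.
Setting f'(k) = n+g+δ gives 0.21·k^(0.21−1) = 0.096, hence k_gold = (0.21/0.096)^(1/0.79) ≈ 2.6935.
y_gold = 2.6935^0.21 ≈ 1.2313, c_gold = y_gold − 0.096·k_gold ≈ 0.9727.
Gain: Δc = 0.9727 − 0.9365 ≈ 0.0362.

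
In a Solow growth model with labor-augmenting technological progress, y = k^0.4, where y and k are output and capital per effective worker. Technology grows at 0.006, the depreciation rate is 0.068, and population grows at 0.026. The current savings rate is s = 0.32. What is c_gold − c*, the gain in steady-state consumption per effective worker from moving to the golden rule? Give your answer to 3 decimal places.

n + g + δ = 0.026 + 0.006 + 0.068 = 0.1.
Current steady state (s = 0.32): k* = (0.32/0.1)^(1/0.6) ≈ 6.9489, y* = 6.9489^0.4 ≈ 2.1715, c* = (1−0.32)·2.1715 ≈ 1.4766.
Golden rule sets MPK = n+g+δ: 0.4·k^(0.4−1) = 0.1, so k_gold = (0.4/0.1)^(1/0.6) ≈ 10.0794.
y_gold = 10.0794^0.4 ≈ 2.5198, c_gold = y_gold − 0.1·k_gold ≈ 1.5119.
Gain: Δc = 1.5119 − 1.4766 ≈ 0.0353.

Δc ≈ 0.035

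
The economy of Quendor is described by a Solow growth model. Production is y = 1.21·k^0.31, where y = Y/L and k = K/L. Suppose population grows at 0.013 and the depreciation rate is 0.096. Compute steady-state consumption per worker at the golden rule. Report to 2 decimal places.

Capital per worker breaks even when investment replaces (n + δ)·k; here n + δ = 0.109.
Golden rule sets MPK = n+δ: 0.31·1.21·k^(0.31−1) = 0.109, so k_gold = (0.31·1.21/0.109)^(1/0.69) ≈ 5.9959.
y_gold = 1.21·5.9959^0.31 ≈ 2.1082.
c_gold = y_gold − (n+δ)·k_gold = 2.1082 − 0.109·5.9959 ≈ 1.4547.

c_gold ≈ 1.45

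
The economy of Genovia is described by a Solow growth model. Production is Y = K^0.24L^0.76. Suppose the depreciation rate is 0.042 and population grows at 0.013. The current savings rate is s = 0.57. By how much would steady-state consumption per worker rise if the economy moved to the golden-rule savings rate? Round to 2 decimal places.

Δc ≈ 0.31

The effective depreciation rate is n + δ = 0.013 + 0.042 = 0.055.
Current steady state (s = 0.57): k* = (0.57/0.055)^(1/0.76) ≈ 21.6870, y* = 21.6870^0.24 ≈ 2.0926, c* = (1−0.57)·2.0926 ≈ 0.8998.
Maximizing c = f(k) − (n+δ)·k gives f'(k) = n+δ, i.e. 0.24·k^(0.24−1) = 0.055, so k_gold = (0.24/0.055)^(1/0.76) ≈ 6.9487.
y_gold = 6.9487^0.24 ≈ 1.5924, c_gold = y_gold − 0.055·k_gold ≈ 1.2102.
Gain: Δc = 1.2102 − 0.8998 ≈ 0.3104.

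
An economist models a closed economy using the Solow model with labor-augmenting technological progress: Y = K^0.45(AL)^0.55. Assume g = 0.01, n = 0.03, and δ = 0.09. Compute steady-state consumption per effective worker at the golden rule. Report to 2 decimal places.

The effective depreciation rate is n + g + δ = 0.03 + 0.01 + 0.09 = 0.13.
Golden rule sets MPK = n+g+δ: 0.45·k^(0.45−1) = 0.13, so k_gold = (0.45/0.13)^(1/0.55) ≈ 9.5607.
y_gold = 9.5607^0.45 ≈ 2.7620.
c_gold = y_gold − (n+g+δ)·k_gold = 2.7620 − 0.13·9.5607 ≈ 1.5191.

c_gold ≈ 1.52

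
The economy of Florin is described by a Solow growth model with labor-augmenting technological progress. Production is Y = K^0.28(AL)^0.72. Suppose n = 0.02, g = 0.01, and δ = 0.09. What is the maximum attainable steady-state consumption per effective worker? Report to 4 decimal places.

Break-even investment rate: n + g + δ = 0.02 + 0.01 + 0.09 = 0.12.
Setting f'(k) = n+g+δ gives 0.28·k^(0.28−1) = 0.12, hence k_gold = (0.28/0.12)^(1/0.72) ≈ 3.2440.
y_gold = 3.2440^0.28 ≈ 1.3903.
c_gold = y_gold − (n+g+δ)·k_gold = 1.3903 − 0.12·3.2440 ≈ 1.0010.

c_gold ≈ 1.0010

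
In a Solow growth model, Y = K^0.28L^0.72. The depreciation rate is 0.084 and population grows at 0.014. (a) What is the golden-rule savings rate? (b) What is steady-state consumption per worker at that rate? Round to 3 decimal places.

The effective depreciation rate is n + δ = 0.014 + 0.084 = 0.098.
For Cobb-Douglas, s_gold equals capital's share: s_gold = 0.28.
Maximizing c = f(k) − (n+δ)·k gives f'(k) = n+δ, i.e. 0.28·k^(0.28−1) = 0.098, so k_gold = (0.28/0.098)^(1/0.72) ≈ 4.2977.
y_gold = 4.2977^0.28 ≈ 1.5042; c_gold = (1−0.28)·y_gold ≈ 1.0830.

(a) s_gold = 0.280; (b) c_gold ≈ 1.083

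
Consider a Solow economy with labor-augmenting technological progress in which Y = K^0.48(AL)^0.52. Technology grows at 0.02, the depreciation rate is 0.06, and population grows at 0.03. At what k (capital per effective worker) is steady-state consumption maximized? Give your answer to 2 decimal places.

Break-even investment rate: n + g + δ = 0.03 + 0.02 + 0.06 = 0.11.
Setting f'(k) = n+g+δ gives 0.48·k^(0.48−1) = 0.11, hence k_gold = (0.48/0.11)^(1/0.52) ≈ 17.0011.

k_gold ≈ 17.00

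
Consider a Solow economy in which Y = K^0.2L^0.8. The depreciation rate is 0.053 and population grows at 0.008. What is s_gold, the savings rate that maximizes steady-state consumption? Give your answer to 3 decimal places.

The effective depreciation rate is n + δ = 0.008 + 0.053 = 0.061.
At the golden rule MPK = n+δ, and in any Cobb-Douglas steady state s = (n+δ)·k/y = MPK·k/y = capital's share 0.2.

s_gold = 0.200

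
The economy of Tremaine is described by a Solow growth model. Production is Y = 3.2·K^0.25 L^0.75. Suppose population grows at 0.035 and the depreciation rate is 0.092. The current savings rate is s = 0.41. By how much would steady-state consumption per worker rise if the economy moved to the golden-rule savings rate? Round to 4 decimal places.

Break-even investment rate: n + δ = 0.035 + 0.092 = 0.127.
Current steady state (s = 0.41): k* = (0.41·3.2/0.127)^(1/0.75) ≈ 22.4995, y* = 3.2·22.4995^0.25 ≈ 6.9694, c* = (1−0.41)·6.9694 ≈ 4.1119.
Golden rule sets MPK = n+δ: 0.25·3.2·k^(0.25−1) = 0.127, so k_gold = (0.25·3.2/0.127)^(1/0.75) ≈ 11.6336.
y_gold = 3.2·11.6336^0.25 ≈ 5.9099, c_gold = y_gold − 0.127·k_gold ≈ 4.4324.
Gain: Δc = 4.4324 − 4.1119 ≈ 0.3205.

Δc ≈ 0.3205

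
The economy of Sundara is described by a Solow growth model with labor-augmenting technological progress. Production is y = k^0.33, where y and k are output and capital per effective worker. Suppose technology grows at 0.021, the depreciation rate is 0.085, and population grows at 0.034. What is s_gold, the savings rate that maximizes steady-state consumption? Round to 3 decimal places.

s_gold = 0.330

Break-even investment rate: n + g + δ = 0.034 + 0.021 + 0.085 = 0.14.
At the golden rule MPK = n+g+δ, and in any Cobb-Douglas steady state s = (n+g+δ)·k/y = MPK·k/y = capital's share 0.33.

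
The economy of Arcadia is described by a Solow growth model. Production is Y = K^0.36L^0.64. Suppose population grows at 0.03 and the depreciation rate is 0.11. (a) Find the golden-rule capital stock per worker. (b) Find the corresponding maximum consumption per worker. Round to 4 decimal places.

(a) k_gold ≈ 4.3742; (b) c_gold ≈ 1.0887

The effective depreciation rate is n + δ = 0.03 + 0.11 = 0.14.
At the golden rule the marginal product of capital equals n+δ: 0.36·k^(0.36−1) = 0.14. Solving, k_gold = (0.36/0.14)^(1/0.64) ≈ 4.3742.
y_gold = 4.3742^0.36 ≈ 1.7011; c_gold = y_gold − 0.14·k_gold ≈ 1.0887.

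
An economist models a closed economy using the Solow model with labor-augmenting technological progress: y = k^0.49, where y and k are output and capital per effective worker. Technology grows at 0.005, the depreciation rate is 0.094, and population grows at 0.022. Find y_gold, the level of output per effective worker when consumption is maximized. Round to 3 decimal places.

Capital per effective worker breaks even when investment replaces (n + g + δ)·k; here n + g + δ = 0.121.
Setting f'(k) = n+g+δ gives 0.49·k^(0.49−1) = 0.121, hence k_gold = (0.49/0.121)^(1/0.51) ≈ 15.5239.
Output: y_gold = k_gold^0.49 = 15.5239^0.49 ≈ 3.8335.

y_gold ≈ 3.833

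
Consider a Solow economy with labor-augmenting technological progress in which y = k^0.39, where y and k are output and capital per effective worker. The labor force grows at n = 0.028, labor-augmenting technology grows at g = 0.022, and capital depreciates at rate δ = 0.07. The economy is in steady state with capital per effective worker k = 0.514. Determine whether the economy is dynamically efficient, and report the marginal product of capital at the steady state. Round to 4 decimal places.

dynamically efficient; MPK ≈ 0.5853

Capital per effective worker breaks even when investment replaces (n + g + δ)·k; here n + g + δ = 0.12.
MPK = 0.39·k^(0.39−1) = 0.39·0.514^(-0.61) ≈ 0.5853.
MPK > 0.12, so the economy is dynamically efficient (under-saving).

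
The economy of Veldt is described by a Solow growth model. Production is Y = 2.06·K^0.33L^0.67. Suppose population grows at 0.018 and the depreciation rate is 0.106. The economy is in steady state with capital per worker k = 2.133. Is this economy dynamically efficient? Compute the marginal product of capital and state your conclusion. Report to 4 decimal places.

Break-even investment rate: n + δ = 0.018 + 0.106 = 0.124.
MPK = 0.33·2.06·k^(0.33−1) = 0.33·2.06·2.133^(-0.67) ≈ 0.4092.
MPK > 0.124, so the economy is dynamically efficient (under-saving).

dynamically efficient; MPK ≈ 0.4092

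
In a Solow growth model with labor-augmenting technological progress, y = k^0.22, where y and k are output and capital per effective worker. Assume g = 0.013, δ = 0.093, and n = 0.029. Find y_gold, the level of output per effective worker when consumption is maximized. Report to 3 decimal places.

y_gold ≈ 1.148

Break-even investment rate: n + g + δ = 0.029 + 0.013 + 0.093 = 0.135.
At the golden rule the marginal product of capital equals n+g+δ: 0.22·k^(0.22−1) = 0.135. Solving, k_gold = (0.22/0.135)^(1/0.78) ≈ 1.8703.
Output: y_gold = k_gold^0.22 = 1.8703^0.22 ≈ 1.1477.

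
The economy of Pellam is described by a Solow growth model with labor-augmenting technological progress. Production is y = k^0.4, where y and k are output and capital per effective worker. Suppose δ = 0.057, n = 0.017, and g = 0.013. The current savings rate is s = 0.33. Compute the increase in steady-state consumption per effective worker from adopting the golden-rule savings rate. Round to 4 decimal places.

Δc ≈ 0.0294

Break-even investment rate: n + g + δ = 0.017 + 0.013 + 0.057 = 0.087.
Current steady state (s = 0.33): k* = (0.33/0.087)^(1/0.6) ≈ 9.2255, y* = 9.2255^0.4 ≈ 2.4322, c* = (1−0.33)·2.4322 ≈ 1.6296.
Maximizing c = f(k) − (n+g+δ)·k gives f'(k) = n+g+δ, i.e. 0.4·k^(0.4−1) = 0.087, so k_gold = (0.4/0.087)^(1/0.6) ≈ 12.7126.
y_gold = 12.7126^0.4 ≈ 2.7650, c_gold = y_gold − 0.087·k_gold ≈ 1.6590.
Gain: Δc = 1.6590 − 1.6296 ≈ 0.0294.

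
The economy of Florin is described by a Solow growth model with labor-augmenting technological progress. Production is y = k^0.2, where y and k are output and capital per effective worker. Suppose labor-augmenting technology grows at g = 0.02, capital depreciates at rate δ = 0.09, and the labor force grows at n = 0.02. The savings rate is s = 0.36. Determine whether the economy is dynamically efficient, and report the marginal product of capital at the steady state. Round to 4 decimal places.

n + g + δ = 0.02 + 0.02 + 0.09 = 0.13.
Steady-state k*: s·k^0.2 = 0.13·k gives k* = (0.36/0.13)^(1/0.8) ≈ 3.5723.
MPK = 0.2·3.5723^(-0.8) ≈ 0.0722.
MPK < n+g+δ = 0.13, so the economy is dynamically inefficient (over-saving).

dynamically inefficient; MPK ≈ 0.0722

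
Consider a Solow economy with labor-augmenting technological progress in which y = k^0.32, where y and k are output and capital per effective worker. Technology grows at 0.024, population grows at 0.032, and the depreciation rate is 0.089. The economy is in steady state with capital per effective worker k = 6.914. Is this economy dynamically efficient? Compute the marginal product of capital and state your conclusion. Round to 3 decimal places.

dynamically inefficient; MPK ≈ 0.086

The effective depreciation rate is n + g + δ = 0.032 + 0.024 + 0.089 = 0.145.
MPK = 0.32·k^(0.32−1) = 0.32·6.914^(-0.68) ≈ 0.0859.
MPK < 0.145, so the economy is dynamically inefficient (over-saving).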